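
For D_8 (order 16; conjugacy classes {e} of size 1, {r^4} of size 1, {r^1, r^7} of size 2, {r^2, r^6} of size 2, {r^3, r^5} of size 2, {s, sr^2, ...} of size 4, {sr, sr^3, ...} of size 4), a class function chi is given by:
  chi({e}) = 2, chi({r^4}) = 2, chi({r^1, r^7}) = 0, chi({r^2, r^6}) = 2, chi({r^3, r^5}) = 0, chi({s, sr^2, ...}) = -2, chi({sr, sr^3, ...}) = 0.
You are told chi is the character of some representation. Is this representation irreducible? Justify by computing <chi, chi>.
Not irreducible (reducible): <chi, chi> = 2 > 1.

Why: <chi, chi> = (1/|G|) sum_C |C| * |chi(C)|^2 = (1/16)[1*|2|^2 + 1*|2|^2 + 2*|0|^2 + 2*|2|^2 + 2*|0|^2 + 4*|-2|^2 + 4*|0|^2]
  = (1/16)[(4) + (4) + (0) + (8) + (0) + (16) + (0)] = 32/16 = 2.
A character is irreducible iff <chi, chi> = 1, so this representation is reducible.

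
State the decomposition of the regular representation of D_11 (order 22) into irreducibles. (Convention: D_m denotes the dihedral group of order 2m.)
Each irreducible V_i of dimension d_i appears with multiplicity d_i, i.e. rho_reg = (direct sum over all irreducibles V_i) d_i V_i. The irreducible dimensions for D_11 are 1, 1, 2, 2, 2, 2, 2: 2 irreducibles of dimension 1, each with multiplicity 1; 5 irreducibles of dimension 2, each with multiplicity 2. Total dimension 2*1*1 + 5*2*2 = 22 = |G|.

General theorem: in the regular representation of a finite group G, each irreducible appears with multiplicity equal to its dimension. Check: dim(rho_reg) = sum d_i^2 = 1 + 1 + 4 + 4 + 4 + 4 + 4 = 22 = |G|.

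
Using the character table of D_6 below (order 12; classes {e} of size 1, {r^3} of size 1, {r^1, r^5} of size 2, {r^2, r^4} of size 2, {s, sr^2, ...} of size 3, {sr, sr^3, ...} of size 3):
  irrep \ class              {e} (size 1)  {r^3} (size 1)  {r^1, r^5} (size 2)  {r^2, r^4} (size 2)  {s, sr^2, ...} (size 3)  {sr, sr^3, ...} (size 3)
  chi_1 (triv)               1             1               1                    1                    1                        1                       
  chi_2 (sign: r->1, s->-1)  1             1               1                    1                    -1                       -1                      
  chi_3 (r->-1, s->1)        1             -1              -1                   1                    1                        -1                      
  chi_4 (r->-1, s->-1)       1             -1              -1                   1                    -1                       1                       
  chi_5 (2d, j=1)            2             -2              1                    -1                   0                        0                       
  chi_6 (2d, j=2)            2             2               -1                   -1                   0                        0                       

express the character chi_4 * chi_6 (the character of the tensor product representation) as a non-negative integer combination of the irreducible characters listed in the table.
chi_4 tensor chi_6 = chi_5 (all other irreducibles have multiplicity 0).

Proof sketch: The character of a tensor product is the pointwise product (chi_4 * chi_6)(C) = chi_4(C) * chi_6(C):
  {e}: (1)*(2), {r^3}: (-1)*(2), {r^1, r^5}: (-1)*(-1), {r^2, r^4}: (1)*(-1), {s, sr^2, ...}: (-1)*(0), {sr, sr^3, ...}: (1)*(0)
so (chi_4 * chi_6) takes values
  {e} -> 2, {r^3} -> -2, {r^1, r^5} -> 1, {r^2, r^4} -> -1, {s, sr^2, ...} -> 0, {sr, sr^3, ...} -> 0.
Now take the inner product of this character with each irreducible chi from the table, <chi_4*chi_6, chi> = (1/12) sum_C |C| (chi_4*chi_6)(C) conj(chi(C)):
  <chi_4*chi_6, chi_1> = (1/12)[1*(2)*conj(1) + 1*(-2)*conj(1) + 2*(1)*conj(1) + 2*(-1)*conj(1) + 3*(0)*conj(1) + 3*(0)*conj(1)]
      = (1/12)[(2) + (-2) + (2) + (-2) + (0) + (0)] = 0/12 = 0
  <chi_4*chi_6, chi_2> = (1/12)[1*(2)*conj(1) + 1*(-2)*conj(1) + 2*(1)*conj(1) + 2*(-1)*conj(1) + 3*(0)*conj(-1) + 3*(0)*conj(-1)]
      = (1/12)[(2) + (-2) + (2) + (-2) + (0) + (0)] = 0/12 = 0
  <chi_4*chi_6, chi_3> = (1/12)[1*(2)*conj(1) + 1*(-2)*conj(-1) + 2*(1)*conj(-1) + 2*(-1)*conj(1) + 3*(0)*conj(1) + 3*(0)*conj(-1)]
      = (1/12)[(2) + (2) + (-2) + (-2) + (0) + (0)] = 0/12 = 0
  <chi_4*chi_6, chi_4> = (1/12)[1*(2)*conj(1) + 1*(-2)*conj(-1) + 2*(1)*conj(-1) + 2*(-1)*conj(1) + 3*(0)*conj(-1) + 3*(0)*conj(1)]
      = (1/12)[(2) + (2) + (-2) + (-2) + (0) + (0)] = 0/12 = 0
  <chi_4*chi_6, chi_5> = (1/12)[1*(2)*conj(2) + 1*(-2)*conj(-2) + 2*(1)*conj(1) + 2*(-1)*conj(-1) + 3*(0)*conj(0) + 3*(0)*conj(0)]
      = (1/12)[(4) + (4) + (2) + (2) + (0) + (0)] = 12/12 = 1
  <chi_4*chi_6, chi_6> = (1/12)[1*(2)*conj(2) + 1*(-2)*conj(2) + 2*(1)*conj(-1) + 2*(-1)*conj(-1) + 3*(0)*conj(0) + 3*(0)*conj(0)]
      = (1/12)[(4) + (-4) + (-2) + (2) + (0) + (0)] = 0/12 = 0
Hence the multiplicities are chi_5: 1. Dimension check: dim(chi_4)*dim(chi_6) = 1*2 = 2 and sum (mult * dim) = 1*2 = 2.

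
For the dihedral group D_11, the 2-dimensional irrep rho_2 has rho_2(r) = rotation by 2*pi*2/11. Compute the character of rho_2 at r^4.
chi_{rho_2}(r^4) = 2*cos(2*pi*2*4/11) = -2*cos(5*pi/11)

Proof sketch: rho_2(r^4) is rotation by angle 2*pi*2*4/11, whose trace is 2*cos(2*pi*2*4/11) = -2*cos(5*pi/11).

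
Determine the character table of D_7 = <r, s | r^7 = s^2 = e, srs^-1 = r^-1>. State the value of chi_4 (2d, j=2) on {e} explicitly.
Conjugacy classes: {e} of size 1, {r^1, r^6} of size 2, {r^2, r^5} of size 2, {r^3, r^4} of size 2, {s, sr, ..., sr^6} of size 7.
Character table:
  irrep \ class              {e} (size 1)  {r^1, r^6} (size 2)  {r^2, r^5} (size 2)  {r^3, r^4} (size 2)  {s, sr, ..., sr^6} (size 7)
  chi_1 (triv)               1             1                    1                    1                    1                          
  chi_2 (sign: r->1, s->-1)  1             1                    1                    1                    -1                         
  chi_3 (2d, j=1)            2             2*cos(2*pi/7)        -2*cos(3*pi/7)       -2*cos(pi/7)         0                          
  chi_4 (2d, j=2)            2             -2*cos(3*pi/7)       -2*cos(pi/7)         2*cos(2*pi/7)        0                          
  chi_5 (2d, j=3)            2             -2*cos(pi/7)         2*cos(2*pi/7)        -2*cos(3*pi/7)       0                          

Spot check: chi_4 (2d, j=2) on {e} = 2.

Explanation: D_7 has order 2*7 = 14 with 5 conjugacy classes, hence 5 irreducibles. Sum of squared dims 1 + 1 + 4 + 4 + 4 = 14 = |G|. Linear characters come from the abelianisation; the 2-dimensional irreps have character r^k -> 2*cos(2*pi*j*k/7), reflections -> 0.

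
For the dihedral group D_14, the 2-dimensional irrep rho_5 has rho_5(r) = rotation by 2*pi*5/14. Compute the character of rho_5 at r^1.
chi_{rho_5}(r^1) = 2*cos(2*pi*5*1/14) = -2*cos(2*pi/7)

Solution. rho_5(r^1) is rotation by angle 2*pi*5*1/14, whose trace is 2*cos(2*pi*5*1/14) = -2*cos(2*pi/7).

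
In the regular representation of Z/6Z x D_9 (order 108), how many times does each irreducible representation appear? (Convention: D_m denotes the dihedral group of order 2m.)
Each irreducible V_i of dimension d_i appears with multiplicity d_i, i.e. rho_reg = (direct sum over all irreducibles V_i) d_i V_i. The irreducible dimensions for Z/6Z x D_9 are 1, 1, 1, 1, 1, 1, 1, 1, 1, 1, 1, 1, 2, 2, 2, 2, 2, 2, 2, 2, 2, 2, 2, 2, 2, 2, 2, 2, 2, 2, 2, 2, 2, 2, 2, 2: 12 irreducibles of dimension 1, each with multiplicity 1; 24 irreducibles of dimension 2, each with multiplicity 2. Total dimension 12*1*1 + 24*2*2 = 108 = |G|.

Working: General theorem: in the regular representation of a finite group G, each irreducible appears with multiplicity equal to its dimension. Check: dim(rho_reg) = sum d_i^2 = 1 + 1 + 1 + 1 + 1 + 1 + 1 + 1 + 1 + 1 + 1 + 1 + 4 + 4 + 4 + 4 + 4 + 4 + 4 + 4 + 4 + 4 + 4 + 4 + 4 + 4 + 4 + 4 + 4 + 4 + 4 + 4 + 4 + 4 + 4 + 4 = 108 = |G|.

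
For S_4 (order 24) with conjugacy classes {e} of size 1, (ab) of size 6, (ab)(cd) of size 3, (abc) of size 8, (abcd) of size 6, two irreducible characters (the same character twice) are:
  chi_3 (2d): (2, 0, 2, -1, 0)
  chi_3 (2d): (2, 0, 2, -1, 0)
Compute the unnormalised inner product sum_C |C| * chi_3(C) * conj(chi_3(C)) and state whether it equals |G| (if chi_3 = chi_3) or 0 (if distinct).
Sum = 24 = |G| = 24; so <chi_3, chi_3> = 1 (norm-1 confirms irreducibility).

Proof sketch: Compute term by term over conjugacy classes (|C| * chi_3(C) * conj(chi_3(C))):
  1*(2)*conj(2) + 6*(0)*conj(0) + 3*(2)*conj(2) + 8*(-1)*conj(-1) + 6*(0)*conj(0)
  = (4) + (0) + (12) + (8) + (0)
  = 24.
Dividing by |G| = 24 gives 24/24 = 1, matching the row-orthogonality relation <chi_3, chi_3> = [chi_3 = chi_3].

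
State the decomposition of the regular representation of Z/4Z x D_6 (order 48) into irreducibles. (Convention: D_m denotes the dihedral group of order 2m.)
Each irreducible V_i of dimension d_i appears with multiplicity d_i, i.e. rho_reg = (direct sum over all irreducibles V_i) d_i V_i. The irreducible dimensions for Z/4Z x D_6 are 1, 1, 1, 1, 1, 1, 1, 1, 1, 1, 1, 1, 1, 1, 1, 1, 2, 2, 2, 2, 2, 2, 2, 2: 16 irreducibles of dimension 1, each with multiplicity 1; 8 irreducibles of dimension 2, each with multiplicity 2. Total dimension 16*1*1 + 8*2*2 = 48 = |G|.

Reasoning: General theorem: in the regular representation of a finite group G, each irreducible appears with multiplicity equal to its dimension. Check: dim(rho_reg) = sum d_i^2 = 1 + 1 + 1 + 1 + 1 + 1 + 1 + 1 + 1 + 1 + 1 + 1 + 1 + 1 + 1 + 1 + 4 + 4 + 4 + 4 + 4 + 4 + 4 + 4 = 48 = |G|.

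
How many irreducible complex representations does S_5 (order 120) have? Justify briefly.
7

Why: The number of irreducible complex representations of a finite group equals its number of conjugacy classes. Conjugacy classes in S_5 correspond to cycle types, i.e. partitions of 5; there are p(5) = 7 of them, so S_5 (order 120) has exactly 7 irreducible complex representations.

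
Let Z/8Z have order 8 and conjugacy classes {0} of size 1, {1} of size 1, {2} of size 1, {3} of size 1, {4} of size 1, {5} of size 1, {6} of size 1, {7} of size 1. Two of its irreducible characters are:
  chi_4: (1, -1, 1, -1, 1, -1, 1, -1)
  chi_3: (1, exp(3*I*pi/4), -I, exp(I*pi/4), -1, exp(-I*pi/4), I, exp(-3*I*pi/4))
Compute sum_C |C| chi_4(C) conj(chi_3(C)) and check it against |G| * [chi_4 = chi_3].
Sum = 0; so <chi_4, chi_3> = 0 (distinct irreducibles are orthogonal).

Working: Compute term by term over conjugacy classes (|C| * chi_4(C) * conj(chi_3(C))):
  1*(1)*conj(1) + 1*(-1)*conj(exp(3*I*pi/4)) + 1*(1)*conj(-I) + 1*(-1)*conj(exp(I*pi/4)) + 1*(1)*conj(-1) + 1*(-1)*conj(exp(-I*pi/4)) + 1*(1)*conj(I) + 1*(-1)*conj(exp(-3*I*pi/4))
  = (1) + (-exp(-3*I*pi/4)) + (I) + (-exp(-I*pi/4)) + (-1) + (-exp(I*pi/4)) + (-I) + (-exp(3*I*pi/4))
  = 0.
(Exp terms are combined using exp(i*s)*conj(exp(i*t)) = exp(i*(s-t)), and sums of them are collapsed using the identity that for every m > 1 the m distinct m-th roots of unity sum to 0, e.g. 1 + exp(2*I*pi/3) + exp(-2*I*pi/3) = 0.)
Dividing by |G| = 8 gives 0/8 = 0, matching the row-orthogonality relation <chi_4, chi_3> = [chi_4 = chi_3].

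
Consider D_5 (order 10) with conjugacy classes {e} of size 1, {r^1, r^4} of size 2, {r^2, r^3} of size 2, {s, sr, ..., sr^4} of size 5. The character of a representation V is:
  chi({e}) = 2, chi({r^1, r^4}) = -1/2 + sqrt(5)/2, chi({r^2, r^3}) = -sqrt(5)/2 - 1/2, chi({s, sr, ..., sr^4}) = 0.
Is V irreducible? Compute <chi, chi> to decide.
Irreducible: <chi, chi> = 1.

Derivation: <chi, chi> = (1/|G|) sum_C |C| * |chi(C)|^2 = (1/10)[1*|2|^2 + 2*|-1/2 + sqrt(5)/2|^2 + 2*|-sqrt(5)/2 - 1/2|^2 + 5*|0|^2]
  = (1/10)[(4) + (3 - sqrt(5)) + (sqrt(5) + 3) + (0)] = 10/10 = 1.
A character is irreducible iff <chi, chi> = 1, so this representation is irreducible.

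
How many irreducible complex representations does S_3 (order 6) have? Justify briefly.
3

Argument: The number of irreducible complex representations of a finite group equals its number of conjugacy classes. Conjugacy classes in S_3 correspond to cycle types, i.e. partitions of 3; there are p(3) = 3 of them, so S_3 (order 6) has exactly 3 irreducible complex representations.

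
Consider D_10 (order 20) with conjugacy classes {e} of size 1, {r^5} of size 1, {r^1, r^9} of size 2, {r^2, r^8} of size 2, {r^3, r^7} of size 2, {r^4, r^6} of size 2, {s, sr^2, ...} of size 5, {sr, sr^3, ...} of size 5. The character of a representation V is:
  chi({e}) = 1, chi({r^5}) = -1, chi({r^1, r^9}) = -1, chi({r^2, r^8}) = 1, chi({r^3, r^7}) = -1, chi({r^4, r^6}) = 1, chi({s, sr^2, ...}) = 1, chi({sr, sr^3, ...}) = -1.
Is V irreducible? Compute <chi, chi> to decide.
Irreducible: <chi, chi> = 1.

Solution. <chi, chi> = (1/|G|) sum_C |C| * |chi(C)|^2 = (1/20)[1*|1|^2 + 1*|-1|^2 + 2*|-1|^2 + 2*|1|^2 + 2*|-1|^2 + 2*|1|^2 + 5*|1|^2 + 5*|-1|^2]
  = (1/20)[(1) + (1) + (2) + (2) + (2) + (2) + (5) + (5)] = 20/20 = 1.
A character is irreducible iff <chi, chi> = 1, so this representation is irreducible.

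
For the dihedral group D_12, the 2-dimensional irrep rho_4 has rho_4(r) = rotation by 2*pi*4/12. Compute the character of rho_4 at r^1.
chi_{rho_4}(r^1) = 2*cos(2*pi*4*1/12) = -1

Proof sketch: rho_4(r^1) is rotation by angle 2*pi*4*1/12, whose trace is 2*cos(2*pi*4*1/12) = -1.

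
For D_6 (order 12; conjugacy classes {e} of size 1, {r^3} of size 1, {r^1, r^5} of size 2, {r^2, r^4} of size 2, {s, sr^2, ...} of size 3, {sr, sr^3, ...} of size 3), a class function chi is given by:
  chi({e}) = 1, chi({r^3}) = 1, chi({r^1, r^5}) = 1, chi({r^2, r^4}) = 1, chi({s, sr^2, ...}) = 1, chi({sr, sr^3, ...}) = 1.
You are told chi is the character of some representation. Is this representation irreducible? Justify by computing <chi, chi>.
Irreducible: <chi, chi> = 1.

Derivation: <chi, chi> = (1/|G|) sum_C |C| * |chi(C)|^2 = (1/12)[1*|1|^2 + 1*|1|^2 + 2*|1|^2 + 2*|1|^2 + 3*|1|^2 + 3*|1|^2]
  = (1/12)[(1) + (1) + (2) + (2) + (3) + (3)] = 12/12 = 1.
A character is irreducible iff <chi, chi> = 1, so this representation is irreducible.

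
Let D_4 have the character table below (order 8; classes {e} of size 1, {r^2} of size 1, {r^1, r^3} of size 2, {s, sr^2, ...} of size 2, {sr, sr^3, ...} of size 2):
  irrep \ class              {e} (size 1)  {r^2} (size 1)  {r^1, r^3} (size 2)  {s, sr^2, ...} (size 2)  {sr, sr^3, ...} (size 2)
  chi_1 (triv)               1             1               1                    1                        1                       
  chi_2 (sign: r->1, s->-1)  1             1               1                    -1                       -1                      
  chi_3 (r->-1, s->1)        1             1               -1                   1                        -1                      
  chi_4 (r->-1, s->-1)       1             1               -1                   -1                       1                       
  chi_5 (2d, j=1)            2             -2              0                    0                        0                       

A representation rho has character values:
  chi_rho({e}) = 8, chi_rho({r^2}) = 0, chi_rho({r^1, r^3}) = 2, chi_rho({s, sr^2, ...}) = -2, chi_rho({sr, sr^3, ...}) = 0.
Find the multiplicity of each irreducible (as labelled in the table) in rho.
Multiplicities: chi_1: 1, chi_2: 2, chi_3: 0, chi_4: 1, chi_5: 2.

Argument: Use <chi_rho, chi> = (1/|G|) sum_C |C| * chi_rho(C) * conj(chi(C)) with |G| = 8 for each irreducible chi in the table:
  <chi_rho, chi_1> = (1/8)[1*(8)*conj(1) + 1*(0)*conj(1) + 2*(2)*conj(1) + 2*(-2)*conj(1) + 2*(0)*conj(1)]
      = (1/8)[(8) + (0) + (4) + (-4) + (0)] = 8/8 = 1
  <chi_rho, chi_2> = (1/8)[1*(8)*conj(1) + 1*(0)*conj(1) + 2*(2)*conj(1) + 2*(-2)*conj(-1) + 2*(0)*conj(-1)]
      = (1/8)[(8) + (0) + (4) + (4) + (0)] = 16/8 = 2
  <chi_rho, chi_3> = (1/8)[1*(8)*conj(1) + 1*(0)*conj(1) + 2*(2)*conj(-1) + 2*(-2)*conj(1) + 2*(0)*conj(-1)]
      = (1/8)[(8) + (0) + (-4) + (-4) + (0)] = 0/8 = 0
  <chi_rho, chi_4> = (1/8)[1*(8)*conj(1) + 1*(0)*conj(1) + 2*(2)*conj(-1) + 2*(-2)*conj(-1) + 2*(0)*conj(1)]
      = (1/8)[(8) + (0) + (-4) + (4) + (0)] = 8/8 = 1
  <chi_rho, chi_5> = (1/8)[1*(8)*conj(2) + 1*(0)*conj(-2) + 2*(2)*conj(0) + 2*(-2)*conj(0) + 2*(0)*conj(0)]
      = (1/8)[(16) + (0) + (0) + (0) + (0)] = 16/8 = 2
Dimension check: dim(rho) = sum (mult * dim) = 1*1 + 2*1 + 0*1 + 1*1 + 2*2 = 8 = chi_rho(e) = 8.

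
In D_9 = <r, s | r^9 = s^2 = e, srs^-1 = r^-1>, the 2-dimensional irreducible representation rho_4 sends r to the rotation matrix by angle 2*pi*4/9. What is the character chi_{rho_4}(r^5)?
chi_{rho_4}(r^5) = 2*cos(2*pi*4*5/9) = 2*cos(40*pi/9)

Derivation: rho_4(r^5) is rotation by angle 2*pi*4*5/9, whose trace is 2*cos(2*pi*4*5/9) = 2*cos(40*pi/9).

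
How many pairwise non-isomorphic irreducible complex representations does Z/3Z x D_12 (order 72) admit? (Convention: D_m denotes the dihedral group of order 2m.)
27

Why: The number of irreducible complex representations of a finite group equals its number of conjugacy classes. For a direct product, #classes(G x H) = #classes(G) * #classes(H). Z/3Z has 3 classes (abelian), D_12 has 9 classes, so 3 * 9 = 27, so Z/3Z x D_12 (order 72) has exactly 27 irreducible complex representations.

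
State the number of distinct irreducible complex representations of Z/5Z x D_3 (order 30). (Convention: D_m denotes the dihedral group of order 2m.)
15

Why: The number of irreducible complex representations of a finite group equals its number of conjugacy classes. For a direct product, #classes(G x H) = #classes(G) * #classes(H). Z/5Z has 5 classes (abelian), D_3 has 3 classes, so 5 * 3 = 15, so Z/5Z x D_3 (order 30) has exactly 15 irreducible complex representations.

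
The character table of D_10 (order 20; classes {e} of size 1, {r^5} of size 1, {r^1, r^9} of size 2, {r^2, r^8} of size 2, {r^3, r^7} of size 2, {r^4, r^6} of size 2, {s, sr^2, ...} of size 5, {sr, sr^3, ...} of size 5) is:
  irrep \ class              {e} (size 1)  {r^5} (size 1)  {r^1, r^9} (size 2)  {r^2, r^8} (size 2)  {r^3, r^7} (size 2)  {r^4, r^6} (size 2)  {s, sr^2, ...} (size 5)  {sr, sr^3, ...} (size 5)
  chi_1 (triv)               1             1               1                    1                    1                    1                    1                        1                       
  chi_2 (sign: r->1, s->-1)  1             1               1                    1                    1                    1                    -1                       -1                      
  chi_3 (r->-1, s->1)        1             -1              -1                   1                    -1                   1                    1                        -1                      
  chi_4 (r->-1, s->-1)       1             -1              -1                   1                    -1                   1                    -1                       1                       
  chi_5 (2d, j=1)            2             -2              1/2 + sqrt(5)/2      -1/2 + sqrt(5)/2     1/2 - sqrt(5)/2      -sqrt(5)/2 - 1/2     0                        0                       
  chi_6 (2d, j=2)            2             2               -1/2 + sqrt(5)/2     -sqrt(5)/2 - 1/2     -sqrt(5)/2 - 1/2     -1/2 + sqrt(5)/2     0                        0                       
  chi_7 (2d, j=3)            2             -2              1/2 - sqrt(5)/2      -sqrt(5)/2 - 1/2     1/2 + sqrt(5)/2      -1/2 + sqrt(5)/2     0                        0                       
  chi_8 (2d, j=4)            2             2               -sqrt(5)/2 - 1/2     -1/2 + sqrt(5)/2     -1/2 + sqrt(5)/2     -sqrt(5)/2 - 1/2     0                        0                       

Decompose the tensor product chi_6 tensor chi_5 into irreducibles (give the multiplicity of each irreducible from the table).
chi_6 tensor chi_5 = chi_5 + chi_7 (all other irreducibles have multiplicity 0).

Justification: The character of a tensor product is the pointwise product (chi_6 * chi_5)(C) = chi_6(C) * chi_5(C):
  {e}: (2)*(2), {r^5}: (2)*(-2), {r^1, r^9}: (-1/2 + sqrt(5)/2)*(1/2 + sqrt(5)/2), {r^2, r^8}: (-sqrt(5)/2 - 1/2)*(-1/2 + sqrt(5)/2), {r^3, r^7}: (-sqrt(5)/2 - 1/2)*(1/2 - sqrt(5)/2), {r^4, r^6}: (-1/2 + sqrt(5)/2)*(-sqrt(5)/2 - 1/2), {s, sr^2, ...}: (0)*(0), {sr, sr^3, ...}: (0)*(0)
so (chi_6 * chi_5) takes values
  {e} -> 4, {r^5} -> -4, {r^1, r^9} -> 1, {r^2, r^8} -> -1, {r^3, r^7} -> 1, {r^4, r^6} -> -1, {s, sr^2, ...} -> 0, {sr, sr^3, ...} -> 0.
Now take the inner product of this character with each irreducible chi from the table, <chi_6*chi_5, chi> = (1/20) sum_C |C| (chi_6*chi_5)(C) conj(chi(C)):
  <chi_6*chi_5, chi_1> = (1/20)[1*(4)*conj(1) + 1*(-4)*conj(1) + 2*(1)*conj(1) + 2*(-1)*conj(1) + 2*(1)*conj(1) + 2*(-1)*conj(1) + 5*(0)*conj(1) + 5*(0)*conj(1)]
      = (1/20)[(4) + (-4) + (2) + (-2) + (2) + (-2) + (0) + (0)] = 0/20 = 0
  <chi_6*chi_5, chi_2> = (1/20)[1*(4)*conj(1) + 1*(-4)*conj(1) + 2*(1)*conj(1) + 2*(-1)*conj(1) + 2*(1)*conj(1) + 2*(-1)*conj(1) + 5*(0)*conj(-1) + 5*(0)*conj(-1)]
      = (1/20)[(4) + (-4) + (2) + (-2) + (2) + (-2) + (0) + (0)] = 0/20 = 0
  <chi_6*chi_5, chi_3> = (1/20)[1*(4)*conj(1) + 1*(-4)*conj(-1) + 2*(1)*conj(-1) + 2*(-1)*conj(1) + 2*(1)*conj(-1) + 2*(-1)*conj(1) + 5*(0)*conj(1) + 5*(0)*conj(-1)]
      = (1/20)[(4) + (4) + (-2) + (-2) + (-2) + (-2) + (0) + (0)] = 0/20 = 0
  <chi_6*chi_5, chi_4> = (1/20)[1*(4)*conj(1) + 1*(-4)*conj(-1) + 2*(1)*conj(-1) + 2*(-1)*conj(1) + 2*(1)*conj(-1) + 2*(-1)*conj(1) + 5*(0)*conj(-1) + 5*(0)*conj(1)]
      = (1/20)[(4) + (4) + (-2) + (-2) + (-2) + (-2) + (0) + (0)] = 0/20 = 0
  <chi_6*chi_5, chi_5> = (1/20)[1*(4)*conj(2) + 1*(-4)*conj(-2) + 2*(1)*conj(1/2 + sqrt(5)/2) + 2*(-1)*conj(-1/2 + sqrt(5)/2) + 2*(1)*conj(1/2 - sqrt(5)/2) + 2*(-1)*conj(-sqrt(5)/2 - 1/2) + 5*(0)*conj(0) + 5*(0)*conj(0)]
      = (1/20)[(8) + (8) + (1 + sqrt(5)) + (1 - sqrt(5)) + (1 - sqrt(5)) + (1 + sqrt(5)) + (0) + (0)] = 20/20 = 1
  <chi_6*chi_5, chi_6> = (1/20)[1*(4)*conj(2) + 1*(-4)*conj(2) + 2*(1)*conj(-1/2 + sqrt(5)/2) + 2*(-1)*conj(-sqrt(5)/2 - 1/2) + 2*(1)*conj(-sqrt(5)/2 - 1/2) + 2*(-1)*conj(-1/2 + sqrt(5)/2) + 5*(0)*conj(0) + 5*(0)*conj(0)]
      = (1/20)[(8) + (-8) + (-1 + sqrt(5)) + (1 + sqrt(5)) + (-sqrt(5) - 1) + (1 - sqrt(5)) + (0) + (0)] = 0/20 = 0
  <chi_6*chi_5, chi_7> = (1/20)[1*(4)*conj(2) + 1*(-4)*conj(-2) + 2*(1)*conj(1/2 - sqrt(5)/2) + 2*(-1)*conj(-sqrt(5)/2 - 1/2) + 2*(1)*conj(1/2 + sqrt(5)/2) + 2*(-1)*conj(-1/2 + sqrt(5)/2) + 5*(0)*conj(0) + 5*(0)*conj(0)]
      = (1/20)[(8) + (8) + (1 - sqrt(5)) + (1 + sqrt(5)) + (1 + sqrt(5)) + (1 - sqrt(5)) + (0) + (0)] = 20/20 = 1
  <chi_6*chi_5, chi_8> = (1/20)[1*(4)*conj(2) + 1*(-4)*conj(2) + 2*(1)*conj(-sqrt(5)/2 - 1/2) + 2*(-1)*conj(-1/2 + sqrt(5)/2) + 2*(1)*conj(-1/2 + sqrt(5)/2) + 2*(-1)*conj(-sqrt(5)/2 - 1/2) + 5*(0)*conj(0) + 5*(0)*conj(0)]
      = (1/20)[(8) + (-8) + (-sqrt(5) - 1) + (1 - sqrt(5)) + (-1 + sqrt(5)) + (1 + sqrt(5)) + (0) + (0)] = 0/20 = 0
Hence the multiplicities are chi_5: 1, chi_7: 1. Dimension check: dim(chi_6)*dim(chi_5) = 2*2 = 4 and sum (mult * dim) = 1*2 + 1*2 = 4.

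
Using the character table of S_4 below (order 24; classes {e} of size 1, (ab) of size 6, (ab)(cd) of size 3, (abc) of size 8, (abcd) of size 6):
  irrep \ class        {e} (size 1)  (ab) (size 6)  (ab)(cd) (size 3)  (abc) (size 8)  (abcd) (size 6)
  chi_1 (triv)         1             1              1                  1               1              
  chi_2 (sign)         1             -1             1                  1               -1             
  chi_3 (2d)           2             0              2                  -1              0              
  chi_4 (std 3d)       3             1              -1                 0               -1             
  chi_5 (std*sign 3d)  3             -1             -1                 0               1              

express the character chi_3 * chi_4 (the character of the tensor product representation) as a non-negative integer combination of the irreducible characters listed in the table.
chi_3 tensor chi_4 = chi_4 + chi_5 (all other irreducibles have multiplicity 0).

Details: The character of a tensor product is the pointwise product (chi_3 * chi_4)(C) = chi_3(C) * chi_4(C):
  {e}: (2)*(3), (ab): (0)*(1), (ab)(cd): (2)*(-1), (abc): (-1)*(0), (abcd): (0)*(-1)
so (chi_3 * chi_4) takes values
  {e} -> 6, (ab) -> 0, (ab)(cd) -> -2, (abc) -> 0, (abcd) -> 0.
Now take the inner product of this character with each irreducible chi from the table, <chi_3*chi_4, chi> = (1/24) sum_C |C| (chi_3*chi_4)(C) conj(chi(C)):
  <chi_3*chi_4, chi_1> = (1/24)[1*(6)*conj(1) + 6*(0)*conj(1) + 3*(-2)*conj(1) + 8*(0)*conj(1) + 6*(0)*conj(1)]
      = (1/24)[(6) + (0) + (-6) + (0) + (0)] = 0/24 = 0
  <chi_3*chi_4, chi_2> = (1/24)[1*(6)*conj(1) + 6*(0)*conj(-1) + 3*(-2)*conj(1) + 8*(0)*conj(1) + 6*(0)*conj(-1)]
      = (1/24)[(6) + (0) + (-6) + (0) + (0)] = 0/24 = 0
  <chi_3*chi_4, chi_3> = (1/24)[1*(6)*conj(2) + 6*(0)*conj(0) + 3*(-2)*conj(2) + 8*(0)*conj(-1) + 6*(0)*conj(0)]
      = (1/24)[(12) + (0) + (-12) + (0) + (0)] = 0/24 = 0
  <chi_3*chi_4, chi_4> = (1/24)[1*(6)*conj(3) + 6*(0)*conj(1) + 3*(-2)*conj(-1) + 8*(0)*conj(0) + 6*(0)*conj(-1)]
      = (1/24)[(18) + (0) + (6) + (0) + (0)] = 24/24 = 1
  <chi_3*chi_4, chi_5> = (1/24)[1*(6)*conj(3) + 6*(0)*conj(-1) + 3*(-2)*conj(-1) + 8*(0)*conj(0) + 6*(0)*conj(1)]
      = (1/24)[(18) + (0) + (6) + (0) + (0)] = 24/24 = 1
Hence the multiplicities are chi_4: 1, chi_5: 1. Dimension check: dim(chi_3)*dim(chi_4) = 2*3 = 6 and sum (mult * dim) = 1*3 + 1*3 = 6.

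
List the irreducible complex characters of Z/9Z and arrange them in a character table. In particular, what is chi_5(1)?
Character table of Z/9Z (irreps indexed chi_0,...,chi_8 with chi_k(m) = zeta_9^(k*m), zeta_9 = exp(2*pi*i/9)):
  irrep \ class  {0} (size 1)  {1} (size 1)    {2} (size 1)    {3} (size 1)    {4} (size 1)    {5} (size 1)    {6} (size 1)    {7} (size 1)    {8} (size 1)  
  chi_0          1             1               1               1               1               1               1               1               1             
  chi_1          1             exp(2*I*pi/9)   exp(4*I*pi/9)   exp(2*I*pi/3)   exp(8*I*pi/9)   exp(-8*I*pi/9)  exp(-2*I*pi/3)  exp(-4*I*pi/9)  exp(-2*I*pi/9)
  chi_2          1             exp(4*I*pi/9)   exp(8*I*pi/9)   exp(-2*I*pi/3)  exp(-2*I*pi/9)  exp(2*I*pi/9)   exp(2*I*pi/3)   exp(-8*I*pi/9)  exp(-4*I*pi/9)
  chi_3          1             exp(2*I*pi/3)   exp(-2*I*pi/3)  1               exp(2*I*pi/3)   exp(-2*I*pi/3)  1               exp(2*I*pi/3)   exp(-2*I*pi/3)
  chi_4          1             exp(8*I*pi/9)   exp(-2*I*pi/9)  exp(2*I*pi/3)   exp(-4*I*pi/9)  exp(4*I*pi/9)   exp(-2*I*pi/3)  exp(2*I*pi/9)   exp(-8*I*pi/9)
  chi_5          1             exp(-8*I*pi/9)  exp(2*I*pi/9)   exp(-2*I*pi/3)  exp(4*I*pi/9)   exp(-4*I*pi/9)  exp(2*I*pi/3)   exp(-2*I*pi/9)  exp(8*I*pi/9) 
  chi_6          1             exp(-2*I*pi/3)  exp(2*I*pi/3)   1               exp(-2*I*pi/3)  exp(2*I*pi/3)   1               exp(-2*I*pi/3)  exp(2*I*pi/3) 
  chi_7          1             exp(-4*I*pi/9)  exp(-8*I*pi/9)  exp(2*I*pi/3)   exp(2*I*pi/9)   exp(-2*I*pi/9)  exp(-2*I*pi/3)  exp(8*I*pi/9)   exp(4*I*pi/9) 
  chi_8          1             exp(-2*I*pi/9)  exp(-4*I*pi/9)  exp(-2*I*pi/3)  exp(-8*I*pi/9)  exp(8*I*pi/9)   exp(2*I*pi/3)   exp(4*I*pi/9)   exp(2*I*pi/9) 

Spot check: chi_5(1) = zeta_9^(5*1) = zeta_9^5 = exp(-8*I*pi/9).

Derivation: Z/9Z is abelian, so all 9 irreducible complex representations are 1-dimensional. They are given by chi_k(m) = zeta_9^(k*m) for k = 0,...,8. Row orthogonality: sum_m chi_k(m) conj(chi_l(m)) = 9 * [k = l].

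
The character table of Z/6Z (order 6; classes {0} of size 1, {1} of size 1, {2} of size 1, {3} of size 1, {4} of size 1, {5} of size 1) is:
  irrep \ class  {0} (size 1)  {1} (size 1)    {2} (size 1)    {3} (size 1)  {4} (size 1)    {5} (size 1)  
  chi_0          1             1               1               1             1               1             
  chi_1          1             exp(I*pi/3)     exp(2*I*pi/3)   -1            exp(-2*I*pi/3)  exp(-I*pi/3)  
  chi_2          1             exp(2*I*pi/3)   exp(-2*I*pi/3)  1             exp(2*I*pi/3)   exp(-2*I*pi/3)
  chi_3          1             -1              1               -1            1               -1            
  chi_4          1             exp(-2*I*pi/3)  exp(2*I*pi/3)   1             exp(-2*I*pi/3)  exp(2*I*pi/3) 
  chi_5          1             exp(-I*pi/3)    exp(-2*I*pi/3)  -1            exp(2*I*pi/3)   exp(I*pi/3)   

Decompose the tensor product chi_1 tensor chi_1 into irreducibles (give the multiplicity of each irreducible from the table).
chi_1 tensor chi_1 = chi_2 (all other irreducibles have multiplicity 0).

The character of a tensor product is the pointwise product (chi_1 * chi_1)(C) = chi_1(C) * chi_1(C):
  {0}: (1)*(1), {1}: (exp(I*pi/3))*(exp(I*pi/3)), {2}: (exp(2*I*pi/3))*(exp(2*I*pi/3)), {3}: (-1)*(-1), {4}: (exp(-2*I*pi/3))*(exp(-2*I*pi/3)), {5}: (exp(-I*pi/3))*(exp(-I*pi/3))
so (chi_1 * chi_1) takes values
  {0} -> 1, {1} -> exp(2*I*pi/3), {2} -> exp(-2*I*pi/3), {3} -> 1, {4} -> exp(2*I*pi/3), {5} -> exp(-2*I*pi/3).
Now take the inner product of this character with each irreducible chi from the table, <chi_1*chi_1, chi> = (1/6) sum_C |C| (chi_1*chi_1)(C) conj(chi(C)):
  <chi_1*chi_1, chi_0> = (1/6)[1*(1)*conj(1) + 1*(exp(2*I*pi/3))*conj(1) + 1*(exp(-2*I*pi/3))*conj(1) + 1*(1)*conj(1) + 1*(exp(2*I*pi/3))*conj(1) + 1*(exp(-2*I*pi/3))*conj(1)]
      = (1/6)[(1) + (exp(2*I*pi/3)) + (exp(-2*I*pi/3)) + (1) + (exp(2*I*pi/3)) + (exp(-2*I*pi/3))] = 0/6 = 0
  <chi_1*chi_1, chi_1> = (1/6)[1*(1)*conj(1) + 1*(exp(2*I*pi/3))*conj(exp(I*pi/3)) + 1*(exp(-2*I*pi/3))*conj(exp(2*I*pi/3)) + 1*(1)*conj(-1) + 1*(exp(2*I*pi/3))*conj(exp(-2*I*pi/3)) + 1*(exp(-2*I*pi/3))*conj(exp(-I*pi/3))]
      = (1/6)[(1) + (exp(I*pi/3)) + (exp(2*I*pi/3)) + (-1) + (exp(-2*I*pi/3)) + (exp(-I*pi/3))] = 0/6 = 0
  <chi_1*chi_1, chi_2> = (1/6)[1*(1)*conj(1) + 1*(exp(2*I*pi/3))*conj(exp(2*I*pi/3)) + 1*(exp(-2*I*pi/3))*conj(exp(-2*I*pi/3)) + 1*(1)*conj(1) + 1*(exp(2*I*pi/3))*conj(exp(2*I*pi/3)) + 1*(exp(-2*I*pi/3))*conj(exp(-2*I*pi/3))]
      = (1/6)[(1) + (1) + (1) + (1) + (1) + (1)] = 6/6 = 1
  <chi_1*chi_1, chi_3> = (1/6)[1*(1)*conj(1) + 1*(exp(2*I*pi/3))*conj(-1) + 1*(exp(-2*I*pi/3))*conj(1) + 1*(1)*conj(-1) + 1*(exp(2*I*pi/3))*conj(1) + 1*(exp(-2*I*pi/3))*conj(-1)]
      = (1/6)[(1) + (-exp(2*I*pi/3)) + (exp(-2*I*pi/3)) + (-1) + (exp(2*I*pi/3)) + (-exp(-2*I*pi/3))] = 0/6 = 0
  <chi_1*chi_1, chi_4> = (1/6)[1*(1)*conj(1) + 1*(exp(2*I*pi/3))*conj(exp(-2*I*pi/3)) + 1*(exp(-2*I*pi/3))*conj(exp(2*I*pi/3)) + 1*(1)*conj(1) + 1*(exp(2*I*pi/3))*conj(exp(-2*I*pi/3)) + 1*(exp(-2*I*pi/3))*conj(exp(2*I*pi/3))]
      = (1/6)[(1) + (exp(-2*I*pi/3)) + (exp(2*I*pi/3)) + (1) + (exp(-2*I*pi/3)) + (exp(2*I*pi/3))] = 0/6 = 0
  <chi_1*chi_1, chi_5> = (1/6)[1*(1)*conj(1) + 1*(exp(2*I*pi/3))*conj(exp(-I*pi/3)) + 1*(exp(-2*I*pi/3))*conj(exp(-2*I*pi/3)) + 1*(1)*conj(-1) + 1*(exp(2*I*pi/3))*conj(exp(2*I*pi/3)) + 1*(exp(-2*I*pi/3))*conj(exp(I*pi/3))]
      = (1/6)[(1) + (-1) + (1) + (-1) + (1) + (-1)] = 0/6 = 0
(Exp terms are combined using exp(i*s)*conj(exp(i*t)) = exp(i*(s-t)), and sums of them are collapsed using the identity that for every m > 1 the m distinct m-th roots of unity sum to 0, e.g. 1 + exp(2*I*pi/3) + exp(-2*I*pi/3) = 0.)
Hence the multiplicities are chi_2: 1. Dimension check: dim(chi_1)*dim(chi_1) = 1*1 = 1 and sum (mult * dim) = 1*1 = 1.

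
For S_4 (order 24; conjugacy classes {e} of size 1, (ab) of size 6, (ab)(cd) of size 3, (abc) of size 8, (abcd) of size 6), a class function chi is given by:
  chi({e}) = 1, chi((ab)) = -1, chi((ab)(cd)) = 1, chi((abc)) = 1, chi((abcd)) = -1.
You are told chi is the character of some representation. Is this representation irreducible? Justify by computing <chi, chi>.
Irreducible: <chi, chi> = 1.

Argument: <chi, chi> = (1/|G|) sum_C |C| * |chi(C)|^2 = (1/24)[1*|1|^2 + 6*|-1|^2 + 3*|1|^2 + 8*|1|^2 + 6*|-1|^2]
  = (1/24)[(1) + (6) + (3) + (8) + (6)] = 24/24 = 1.
A character is irreducible iff <chi, chi> = 1, so this representation is irreducible.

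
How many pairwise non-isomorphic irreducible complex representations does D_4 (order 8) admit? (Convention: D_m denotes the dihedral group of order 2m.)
5

Reasoning: The number of irreducible complex representations of a finite group equals its number of conjugacy classes. D_4 has 5 conjugacy classes (n/2 + 3 for n even), so D_4 (order 8) has exactly 5 irreducible complex representations.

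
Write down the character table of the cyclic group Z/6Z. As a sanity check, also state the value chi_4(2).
Character table of Z/6Z (irreps indexed chi_0,...,chi_5 with chi_k(m) = zeta_6^(k*m), zeta_6 = exp(2*pi*i/6)):
  irrep \ class  {0} (size 1)  {1} (size 1)    {2} (size 1)    {3} (size 1)  {4} (size 1)    {5} (size 1)  
  chi_0          1             1               1               1             1               1             
  chi_1          1             exp(I*pi/3)     exp(2*I*pi/3)   -1            exp(-2*I*pi/3)  exp(-I*pi/3)  
  chi_2          1             exp(2*I*pi/3)   exp(-2*I*pi/3)  1             exp(2*I*pi/3)   exp(-2*I*pi/3)
  chi_3          1             -1              1               -1            1               -1            
  chi_4          1             exp(-2*I*pi/3)  exp(2*I*pi/3)   1             exp(-2*I*pi/3)  exp(2*I*pi/3) 
  chi_5          1             exp(-I*pi/3)    exp(-2*I*pi/3)  -1            exp(2*I*pi/3)   exp(I*pi/3)   

Spot check: chi_4(2) = zeta_6^(4*2) = zeta_6^8 = exp(2*I*pi/3).

Justification: Z/6Z is abelian, so all 6 irreducible complex representations are 1-dimensional. They are given by chi_k(m) = zeta_6^(k*m) for k = 0,...,5. Row orthogonality: sum_m chi_k(m) conj(chi_l(m)) = 6 * [k = l].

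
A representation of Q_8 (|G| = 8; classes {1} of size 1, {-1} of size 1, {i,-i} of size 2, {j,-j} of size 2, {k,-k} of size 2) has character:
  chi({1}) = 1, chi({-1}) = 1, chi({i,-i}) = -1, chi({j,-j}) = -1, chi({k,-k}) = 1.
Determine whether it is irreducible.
Irreducible: <chi, chi> = 1.

Derivation: <chi, chi> = (1/|G|) sum_C |C| * |chi(C)|^2 = (1/8)[1*|1|^2 + 1*|1|^2 + 2*|-1|^2 + 2*|-1|^2 + 2*|1|^2]
  = (1/8)[(1) + (1) + (2) + (2) + (2)] = 8/8 = 1.
A character is irreducible iff <chi, chi> = 1, so this representation is irreducible.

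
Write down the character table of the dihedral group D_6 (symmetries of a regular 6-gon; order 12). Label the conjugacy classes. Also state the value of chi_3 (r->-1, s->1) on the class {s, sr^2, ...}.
Conjugacy classes: {e} of size 1, {r^3} of size 1, {r^1, r^5} of size 2, {r^2, r^4} of size 2, {s, sr^2, ...} of size 3, {sr, sr^3, ...} of size 3.
Character table:
  irrep \ class              {e} (size 1)  {r^3} (size 1)  {r^1, r^5} (size 2)  {r^2, r^4} (size 2)  {s, sr^2, ...} (size 3)  {sr, sr^3, ...} (size 3)
  chi_1 (triv)               1             1               1                    1                    1                        1                       
  chi_2 (sign: r->1, s->-1)  1             1               1                    1                    -1                       -1                      
  chi_3 (r->-1, s->1)        1             -1              -1                   1                    1                        -1                      
  chi_4 (r->-1, s->-1)       1             -1              -1                   1                    -1                       1                       
  chi_5 (2d, j=1)            2             -2              1                    -1                   0                        0                       
  chi_6 (2d, j=2)            2             2               -1                   -1                   0                        0                       

Spot check: chi_3 (r->-1, s->1) on {s, sr^2, ...} = 1.

Details: D_6 has order 2*6 = 12 with 6 conjugacy classes, hence 6 irreducibles. Sum of squared dims 1 + 1 + 1 + 1 + 4 + 4 = 12 = |G|. Linear characters come from the abelianisation; the 2-dimensional irreps have character r^k -> 2*cos(2*pi*j*k/6), reflections -> 0.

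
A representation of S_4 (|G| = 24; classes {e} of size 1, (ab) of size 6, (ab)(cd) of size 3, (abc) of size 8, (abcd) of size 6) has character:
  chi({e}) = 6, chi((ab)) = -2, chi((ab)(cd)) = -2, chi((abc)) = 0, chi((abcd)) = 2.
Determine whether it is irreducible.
Not irreducible (reducible): <chi, chi> = 4 > 1.

Working: <chi, chi> = (1/|G|) sum_C |C| * |chi(C)|^2 = (1/24)[1*|6|^2 + 6*|-2|^2 + 3*|-2|^2 + 8*|0|^2 + 6*|2|^2]
  = (1/24)[(36) + (24) + (12) + (0) + (24)] = 96/24 = 4.
A character is irreducible iff <chi, chi> = 1, so this representation is reducible.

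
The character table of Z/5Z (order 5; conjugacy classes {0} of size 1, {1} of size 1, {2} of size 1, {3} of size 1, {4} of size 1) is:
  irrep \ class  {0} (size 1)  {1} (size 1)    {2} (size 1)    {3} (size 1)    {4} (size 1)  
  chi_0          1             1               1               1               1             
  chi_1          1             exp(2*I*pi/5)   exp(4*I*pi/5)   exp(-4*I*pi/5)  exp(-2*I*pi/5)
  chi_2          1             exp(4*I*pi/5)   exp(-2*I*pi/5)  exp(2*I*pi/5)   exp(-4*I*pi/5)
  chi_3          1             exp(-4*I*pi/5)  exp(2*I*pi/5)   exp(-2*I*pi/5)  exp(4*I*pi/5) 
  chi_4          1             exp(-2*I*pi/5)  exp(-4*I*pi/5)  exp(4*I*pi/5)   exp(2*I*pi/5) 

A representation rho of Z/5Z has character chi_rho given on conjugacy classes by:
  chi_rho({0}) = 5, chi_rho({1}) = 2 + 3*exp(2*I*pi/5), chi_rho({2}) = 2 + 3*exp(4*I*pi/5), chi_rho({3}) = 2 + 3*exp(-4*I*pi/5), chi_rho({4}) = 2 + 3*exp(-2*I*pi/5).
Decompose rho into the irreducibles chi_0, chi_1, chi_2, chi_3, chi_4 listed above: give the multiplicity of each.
Multiplicities: chi_0: 2, chi_1: 3, chi_2: 0, chi_3: 0, chi_4: 0.

Reasoning: Use <chi_rho, chi> = (1/|G|) sum_C |C| * chi_rho(C) * conj(chi(C)) with |G| = 5 for each irreducible chi in the table:
  <chi_rho, chi_0> = (1/5)[1*(5)*conj(1) + 1*(2 + 3*exp(2*I*pi/5))*conj(1) + 1*(2 + 3*exp(4*I*pi/5))*conj(1) + 1*(2 + 3*exp(-4*I*pi/5))*conj(1) + 1*(2 + 3*exp(-2*I*pi/5))*conj(1)]
      = (1/5)[(5) + (2 + 3*exp(2*I*pi/5)) + (2 + 3*exp(4*I*pi/5)) + (2 + 3*exp(-4*I*pi/5)) + (2 + 3*exp(-2*I*pi/5))] = 10/5 = 2
  <chi_rho, chi_1> = (1/5)[1*(5)*conj(1) + 1*(2 + 3*exp(2*I*pi/5))*conj(exp(2*I*pi/5)) + 1*(2 + 3*exp(4*I*pi/5))*conj(exp(4*I*pi/5)) + 1*(2 + 3*exp(-4*I*pi/5))*conj(exp(-4*I*pi/5)) + 1*(2 + 3*exp(-2*I*pi/5))*conj(exp(-2*I*pi/5))]
      = (1/5)[(5) + (3 + 2*exp(-2*I*pi/5)) + (3 + 2*exp(-4*I*pi/5)) + (3 + 2*exp(4*I*pi/5)) + (3 + 2*exp(2*I*pi/5))] = 15/5 = 3
  <chi_rho, chi_2> = (1/5)[1*(5)*conj(1) + 1*(2 + 3*exp(2*I*pi/5))*conj(exp(4*I*pi/5)) + 1*(2 + 3*exp(4*I*pi/5))*conj(exp(-2*I*pi/5)) + 1*(2 + 3*exp(-4*I*pi/5))*conj(exp(2*I*pi/5)) + 1*(2 + 3*exp(-2*I*pi/5))*conj(exp(-4*I*pi/5))]
      = (1/5)[(5) + (3*exp(-2*I*pi/5) + 2*exp(-4*I*pi/5)) + (3*exp(-4*I*pi/5) + 2*exp(2*I*pi/5)) + (2*exp(-2*I*pi/5) + 3*exp(4*I*pi/5)) + (2*exp(4*I*pi/5) + 3*exp(2*I*pi/5))] = 0/5 = 0
  <chi_rho, chi_3> = (1/5)[1*(5)*conj(1) + 1*(2 + 3*exp(2*I*pi/5))*conj(exp(-4*I*pi/5)) + 1*(2 + 3*exp(4*I*pi/5))*conj(exp(2*I*pi/5)) + 1*(2 + 3*exp(-4*I*pi/5))*conj(exp(-2*I*pi/5)) + 1*(2 + 3*exp(-2*I*pi/5))*conj(exp(4*I*pi/5))]
      = (1/5)[(5) + (3*exp(-4*I*pi/5) + 2*exp(4*I*pi/5)) + (2*exp(-2*I*pi/5) + 3*exp(2*I*pi/5)) + (3*exp(-2*I*pi/5) + 2*exp(2*I*pi/5)) + (2*exp(-4*I*pi/5) + 3*exp(4*I*pi/5))] = 0/5 = 0
  <chi_rho, chi_4> = (1/5)[1*(5)*conj(1) + 1*(2 + 3*exp(2*I*pi/5))*conj(exp(-2*I*pi/5)) + 1*(2 + 3*exp(4*I*pi/5))*conj(exp(-4*I*pi/5)) + 1*(2 + 3*exp(-4*I*pi/5))*conj(exp(4*I*pi/5)) + 1*(2 + 3*exp(-2*I*pi/5))*conj(exp(2*I*pi/5))]
      = (1/5)[(5) + (3*exp(4*I*pi/5) + 2*exp(2*I*pi/5)) + (3*exp(-2*I*pi/5) + 2*exp(4*I*pi/5)) + (2*exp(-4*I*pi/5) + 3*exp(2*I*pi/5)) + (2*exp(-2*I*pi/5) + 3*exp(-4*I*pi/5))] = 0/5 = 0
(Exp terms are combined using exp(i*s)*conj(exp(i*t)) = exp(i*(s-t)), and sums of them are collapsed using the identity that for every m > 1 the m distinct m-th roots of unity sum to 0, e.g. 1 + exp(2*I*pi/3) + exp(-2*I*pi/3) = 0.)
Dimension check: dim(rho) = sum (mult * dim) = 2*1 + 3*1 + 0*1 + 0*1 + 0*1 = 5 = chi_rho(e) = 5.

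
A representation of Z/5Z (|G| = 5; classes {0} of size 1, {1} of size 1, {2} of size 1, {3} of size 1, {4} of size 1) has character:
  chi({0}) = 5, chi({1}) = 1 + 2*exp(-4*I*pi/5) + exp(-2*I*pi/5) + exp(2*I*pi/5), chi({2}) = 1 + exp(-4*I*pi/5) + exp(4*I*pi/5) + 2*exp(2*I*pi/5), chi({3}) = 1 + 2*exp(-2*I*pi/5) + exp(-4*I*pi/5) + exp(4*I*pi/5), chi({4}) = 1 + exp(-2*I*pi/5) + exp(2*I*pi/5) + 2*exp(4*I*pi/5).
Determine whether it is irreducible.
Not irreducible (reducible): <chi, chi> = 7 > 1.

Solution. <chi, chi> = (1/|G|) sum_C |C| * |chi(C)|^2 = (1/5)[1*|5|^2 + 1*|1 + 2*exp(-4*I*pi/5) + exp(-2*I*pi/5) + exp(2*I*pi/5)|^2 + 1*|1 + exp(-4*I*pi/5) + exp(4*I*pi/5) + 2*exp(2*I*pi/5)|^2 + 1*|1 + 2*exp(-2*I*pi/5) + exp(-4*I*pi/5) + exp(4*I*pi/5)|^2 + 1*|1 + exp(-2*I*pi/5) + exp(2*I*pi/5) + 2*exp(4*I*pi/5)|^2]
  = (1/5)[(25) + (7 + 4*exp(-2*I*pi/5) + 5*exp(-4*I*pi/5) + 5*exp(4*I*pi/5) + 4*exp(2*I*pi/5)) + (7 + 5*exp(-2*I*pi/5) + 4*exp(-4*I*pi/5) + 4*exp(4*I*pi/5) + 5*exp(2*I*pi/5)) + (7 + 5*exp(-2*I*pi/5) + 4*exp(-4*I*pi/5) + 4*exp(4*I*pi/5) + 5*exp(2*I*pi/5)) + (7 + 4*exp(-2*I*pi/5) + 5*exp(-4*I*pi/5) + 5*exp(4*I*pi/5) + 4*exp(2*I*pi/5))] = 35/5 = 7.
(Exp terms are combined using exp(i*s)*conj(exp(i*t)) = exp(i*(s-t)), and sums of them are collapsed using the identity that for every m > 1 the m distinct m-th roots of unity sum to 0, e.g. 1 + exp(2*I*pi/3) + exp(-2*I*pi/3) = 0.)
A character is irreducible iff <chi, chi> = 1, so this representation is reducible.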